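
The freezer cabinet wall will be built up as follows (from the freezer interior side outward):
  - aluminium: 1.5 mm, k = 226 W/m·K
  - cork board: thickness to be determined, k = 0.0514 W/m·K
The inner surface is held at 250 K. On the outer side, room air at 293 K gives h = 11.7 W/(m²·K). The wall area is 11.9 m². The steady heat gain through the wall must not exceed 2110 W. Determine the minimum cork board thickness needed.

L ≈ 8.07 mm

Thermal resistances in series:
R_aluminium = L/(kA) = 0.0015/(226×11.9) = 5.577×10^-7 K/W
R_outer film = 1/(h_o·A) = 1/(11.7×11.9) = 0.007182 K/W
Sum of the known resistances R_other = 0.007183 K/W
Required total resistance R_tot = ΔT/Q_allow = 43/2110 = 0.02038 K/W
R_cork board = R_tot − R_other = 0.0132 K/W
L = R·k·A = 0.0132×0.0514×11.9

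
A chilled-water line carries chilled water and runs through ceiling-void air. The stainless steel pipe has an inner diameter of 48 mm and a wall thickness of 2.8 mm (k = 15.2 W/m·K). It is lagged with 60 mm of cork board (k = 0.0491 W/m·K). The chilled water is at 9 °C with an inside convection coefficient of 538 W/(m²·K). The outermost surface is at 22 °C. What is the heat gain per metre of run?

q′ ≈ 3.4 W/m

Radial resistances (cylindrical: R_cond = ln(r_o/r_i)/(2πkL), R_conv = 1/(h·2πrL)):
R_inner film = 1/(h_i·2πr₁L) = 1/(538×2π×0.024×1) = 0.01233 K/W
R_stainless steel pipe wall = ln(26.8/24)/(2π×15.2×1) = 0.001155 K/W
R_cork board = ln(86.8/26.8)/(2π×0.0491×1) = 3.809 K/W
R_total = 3.823 K/W
Q = ΔT/R_total = 13/3.823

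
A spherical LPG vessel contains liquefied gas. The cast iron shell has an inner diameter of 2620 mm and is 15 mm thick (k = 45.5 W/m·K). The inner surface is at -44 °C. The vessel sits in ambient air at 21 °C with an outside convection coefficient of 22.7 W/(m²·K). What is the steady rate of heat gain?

Q ≈ 32300 W

Each spherical layer contributes R = (1/r_i − 1/r_o)/(4πk):
R_cast iron shell = (1/1.31 − 1/1.325)/(4π×45.5) = 1.511×10^-5 K/W
R_outer film = 1/(h·4πr_o²) = 1/(22.7×4π×1.325²) = 0.001997 K/W
R_total = 0.002012 K/W
Q = ΔT/R_total = 65/0.002012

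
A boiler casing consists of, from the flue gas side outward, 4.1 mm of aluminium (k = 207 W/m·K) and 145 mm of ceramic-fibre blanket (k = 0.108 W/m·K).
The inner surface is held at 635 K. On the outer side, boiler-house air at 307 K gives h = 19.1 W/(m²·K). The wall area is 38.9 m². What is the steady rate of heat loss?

Q ≈ 9150 W

Using the resistance-network approach (series):
R_aluminium = L/(kA) = 0.0041/(207×38.9) = 5.092×10^-7 K/W
R_ceramic-fibre blanket = L/(kA) = 0.145/(0.108×38.9) = 0.03451 K/W
R_outer film = 1/(h_o·A) = 1/(19.1×38.9) = 0.001346 K/W
R_total = 0.03586 K/W
Q = ΔT / R_total = 328 / 0.03586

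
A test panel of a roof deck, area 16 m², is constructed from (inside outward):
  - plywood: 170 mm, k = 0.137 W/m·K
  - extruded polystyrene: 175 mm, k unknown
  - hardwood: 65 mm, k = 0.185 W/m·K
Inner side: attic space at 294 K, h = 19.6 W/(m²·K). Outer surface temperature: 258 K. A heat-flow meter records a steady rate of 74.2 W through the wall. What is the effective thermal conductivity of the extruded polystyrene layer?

k ≈ 0.0286 W/(m·K)

Model the wall as resistances in series:
R_inner film = 1/(h_i·A) = 1/(19.6×16) = 0.003189 K/W
R_plywood = L/(kA) = 0.17/(0.137×16) = 0.07755 K/W
R_hardwood = L/(kA) = 0.065/(0.185×16) = 0.02196 K/W
Sum of known resistances R_other = 0.1027 K/W
Total R = ΔT/Q = 36/74.2 = 0.4852 K/W
R_extruded polystyrene = R_total − R_other = 0.3825 K/W
k = L/(R·A) = 0.175/(0.3825×16)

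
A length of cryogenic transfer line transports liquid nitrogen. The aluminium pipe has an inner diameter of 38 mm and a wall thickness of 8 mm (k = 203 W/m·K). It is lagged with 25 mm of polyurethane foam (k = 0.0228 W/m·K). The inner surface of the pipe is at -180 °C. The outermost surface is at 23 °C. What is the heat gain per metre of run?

Cylindrical conduction, so R = ln(r₂/r₁)/(2πkL) per layer, in series:
R_aluminium pipe wall = ln(27/19)/(2π×203×1) = 2.755×10^-4 K/W
R_polyurethane foam = ln(52/27)/(2π×0.0228×1) = 4.575 K/W
R_total = 4.575 K/W
Q = ΔT/R_total = 203/4.575

q′ ≈ 44.4 W/m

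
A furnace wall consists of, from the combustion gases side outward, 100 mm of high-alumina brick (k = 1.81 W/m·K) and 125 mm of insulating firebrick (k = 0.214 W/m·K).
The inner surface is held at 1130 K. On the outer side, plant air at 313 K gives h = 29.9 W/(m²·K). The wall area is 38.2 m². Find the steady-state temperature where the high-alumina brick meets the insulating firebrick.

T ≈ 1060 K

Series thermal resistances:
R_high-alumina brick = L/(kA) = 0.1/(1.81×38.2) = 0.001446 K/W
R_insulating firebrick = L/(kA) = 0.125/(0.214×38.2) = 0.01529 K/W
R_outer film = 1/(h_o·A) = 1/(29.9×38.2) = 8.755×10^-4 K/W
R_total = 0.01761 K/W;  Q = ΔT/R_total = 817/0.01761 = 46390 W
T_interface = T_inner − Q·ΣR(inner→interface) = 1130 − 46400×0.001446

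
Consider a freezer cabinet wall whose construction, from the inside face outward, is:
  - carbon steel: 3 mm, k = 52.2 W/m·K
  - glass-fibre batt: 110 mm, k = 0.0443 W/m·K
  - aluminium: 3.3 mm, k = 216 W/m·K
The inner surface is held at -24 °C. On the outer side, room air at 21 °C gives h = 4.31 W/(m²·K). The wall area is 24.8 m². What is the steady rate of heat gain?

Q ≈ 411 W

Thermal resistances in series:
R_carbon steel = L/(kA) = 0.003/(52.2×24.8) = 2.317×10^-6 K/W
R_glass-fibre batt = L/(kA) = 0.11/(0.0443×24.8) = 0.1001 K/W
R_aluminium = L/(kA) = 0.0033/(216×24.8) = 6.16×10^-7 K/W
R_outer film = 1/(h_o·A) = 1/(4.31×24.8) = 0.009356 K/W
R_total = 0.1095 K/W
Q = ΔT / R_total = 45 / 0.1095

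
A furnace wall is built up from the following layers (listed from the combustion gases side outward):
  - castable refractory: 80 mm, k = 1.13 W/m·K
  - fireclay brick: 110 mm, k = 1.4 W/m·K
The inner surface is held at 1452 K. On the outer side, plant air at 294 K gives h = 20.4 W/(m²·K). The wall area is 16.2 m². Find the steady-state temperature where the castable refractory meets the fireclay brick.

T ≈ 1040 K

Thermal resistances in series:
R_castable refractory = L/(kA) = 0.08/(1.13×16.2) = 0.00437 K/W
R_fireclay brick = L/(kA) = 0.11/(1.4×16.2) = 0.00485 K/W
R_outer film = 1/(h_o·A) = 1/(20.4×16.2) = 0.003026 K/W
R_total = 0.01225 K/W;  Q = ΔT/R_total = 1158/0.01225 = 94560 W
T_interface = T_inner − Q·ΣR(inner→interface) = 1452 − 94600×0.00437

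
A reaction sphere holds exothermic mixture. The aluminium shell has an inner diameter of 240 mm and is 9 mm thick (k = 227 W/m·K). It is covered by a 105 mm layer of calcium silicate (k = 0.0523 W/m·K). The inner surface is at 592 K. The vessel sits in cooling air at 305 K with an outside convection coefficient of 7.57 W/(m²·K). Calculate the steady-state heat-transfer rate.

Each spherical layer contributes R = (1/r_i − 1/r_o)/(4πk):
R_aluminium shell = (1/0.12 − 1/0.129)/(4π×227) = 2.038×10^-4 K/W
R_calcium silicate = (1/0.129 − 1/0.234)/(4π×0.0523) = 5.293 K/W
R_outer film = 1/(h·4πr_o²) = 1/(7.57×4π×0.234²) = 0.192 K/W
R_total = 5.485 K/W
Q = ΔT/R_total = 287/5.485

Q ≈ 52.3 W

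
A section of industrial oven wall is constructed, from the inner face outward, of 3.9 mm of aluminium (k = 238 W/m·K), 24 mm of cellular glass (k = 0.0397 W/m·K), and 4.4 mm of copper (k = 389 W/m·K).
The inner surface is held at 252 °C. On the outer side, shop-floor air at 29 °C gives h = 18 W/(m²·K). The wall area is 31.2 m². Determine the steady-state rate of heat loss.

Series thermal resistances:
R_aluminium = L/(kA) = 0.0039/(238×31.2) = 5.252×10^-7 K/W
R_cellular glass = L/(kA) = 0.024/(0.0397×31.2) = 0.01938 K/W
R_copper = L/(kA) = 0.0044/(389×31.2) = 3.625×10^-7 K/W
R_outer film = 1/(h_o·A) = 1/(18×31.2) = 0.001781 K/W
R_total = 0.02116 K/W
Q = ΔT / R_total = 223 / 0.02116

Q ≈ 10500 W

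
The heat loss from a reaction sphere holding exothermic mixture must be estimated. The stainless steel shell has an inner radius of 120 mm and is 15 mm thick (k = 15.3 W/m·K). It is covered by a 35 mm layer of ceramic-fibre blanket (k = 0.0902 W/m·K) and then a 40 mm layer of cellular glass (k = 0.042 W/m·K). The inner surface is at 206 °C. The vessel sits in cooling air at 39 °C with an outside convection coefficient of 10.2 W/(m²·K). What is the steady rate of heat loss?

Q ≈ 45.8 W

Radial (spherical) resistances in series:
R_stainless steel shell = (1/0.12 − 1/0.135)/(4π×15.3) = 0.004816 K/W
R_ceramic-fibre blanket = (1/0.135 − 1/0.17)/(4π×0.0902) = 1.345 K/W
R_cellular glass = (1/0.17 − 1/0.21)/(4π×0.042) = 2.123 K/W
R_outer film = 1/(h·4πr_o²) = 1/(10.2×4π×0.21²) = 0.1769 K/W
R_total = 3.65 K/W
Q = ΔT/R_total = 167/3.65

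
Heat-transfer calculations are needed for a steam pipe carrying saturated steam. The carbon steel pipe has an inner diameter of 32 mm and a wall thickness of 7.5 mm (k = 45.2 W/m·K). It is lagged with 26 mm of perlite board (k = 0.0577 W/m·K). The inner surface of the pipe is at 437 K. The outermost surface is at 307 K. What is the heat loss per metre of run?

q′ ≈ 63.2 W/m

For a radial system each layer contributes R = ln(r_out/r_in)/(2πkL); films add R = 1/(hA).
R_carbon steel pipe wall = ln(23.5/16)/(2π×45.2×1) = 0.001354 K/W
R_perlite board = ln(49.5/23.5)/(2π×0.0577×1) = 2.055 K/W
R_total = 2.056 K/W
Q = ΔT/R_total = 130/2.056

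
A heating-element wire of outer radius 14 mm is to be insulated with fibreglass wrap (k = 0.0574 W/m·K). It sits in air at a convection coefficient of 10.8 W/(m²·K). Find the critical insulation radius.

r_cr ≈ 5.31 mm

For a cylinder r_cr = k/h = 0.0574/10.8
r_cr = 5.31 mm; since the bare radius (14 mm) is above r_cr, any added insulation will reduce heat loss.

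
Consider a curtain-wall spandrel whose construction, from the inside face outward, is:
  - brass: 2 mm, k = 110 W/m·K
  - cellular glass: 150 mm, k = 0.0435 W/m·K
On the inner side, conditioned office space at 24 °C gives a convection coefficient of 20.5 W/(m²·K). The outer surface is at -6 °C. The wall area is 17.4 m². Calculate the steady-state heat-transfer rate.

Q ≈ 149 W

Treating each layer as a thermal resistance in series:
R_inner film = 1/(h_i·A) = 1/(20.5×17.4) = 0.002803 K/W
R_brass = L/(kA) = 0.002/(110×17.4) = 1.045×10^-6 K/W
R_cellular glass = L/(kA) = 0.15/(0.0435×17.4) = 0.1982 K/W
R_total = 0.201 K/W
Q = ΔT / R_total = 30 / 0.201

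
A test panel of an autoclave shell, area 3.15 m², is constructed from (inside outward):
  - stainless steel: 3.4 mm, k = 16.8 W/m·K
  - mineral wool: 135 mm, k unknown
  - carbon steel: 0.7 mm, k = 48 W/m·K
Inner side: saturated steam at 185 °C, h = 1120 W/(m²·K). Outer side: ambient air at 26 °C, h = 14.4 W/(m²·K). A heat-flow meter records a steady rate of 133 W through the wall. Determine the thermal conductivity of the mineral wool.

Using the resistance-network approach (series):
R_inner film = 1/(h_i·A) = 1/(1120×3.15) = 2.834×10^-4 K/W
R_stainless steel = L/(kA) = 0.0034/(16.8×3.15) = 6.425×10^-5 K/W
R_carbon steel = L/(kA) = 0.0007/(48×3.15) = 4.63×10^-6 K/W
R_outer film = 1/(h_o·A) = 1/(14.4×3.15) = 0.02205 K/W
Sum of known resistances R_other = 0.0224 K/W
Total R = ΔT/Q = 159/133 = 1.195 K/W
R_mineral wool = R_total − R_other = 1.173 K/W
k = L/(R·A) = 0.135/(1.173×3.15)

k ≈ 0.0365 W/(m·K)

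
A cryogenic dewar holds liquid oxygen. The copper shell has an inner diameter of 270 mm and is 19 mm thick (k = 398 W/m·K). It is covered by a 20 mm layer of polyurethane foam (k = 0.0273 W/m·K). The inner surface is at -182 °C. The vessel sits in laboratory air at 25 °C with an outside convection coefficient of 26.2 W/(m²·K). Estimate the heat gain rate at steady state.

Q ≈ 90.9 W

Spherical conduction: R = (1/r_in − 1/r_out)/(4πk) per layer; series-sum.
R_copper shell = (1/0.135 − 1/0.154)/(4π×398) = 1.827×10^-4 K/W
R_polyurethane foam = (1/0.154 − 1/0.174)/(4π×0.0273) = 2.176 K/W
R_outer film = 1/(h·4πr_o²) = 1/(26.2×4π×0.174²) = 0.1003 K/W
R_total = 2.276 K/W
Q = ΔT/R_total = 207/2.276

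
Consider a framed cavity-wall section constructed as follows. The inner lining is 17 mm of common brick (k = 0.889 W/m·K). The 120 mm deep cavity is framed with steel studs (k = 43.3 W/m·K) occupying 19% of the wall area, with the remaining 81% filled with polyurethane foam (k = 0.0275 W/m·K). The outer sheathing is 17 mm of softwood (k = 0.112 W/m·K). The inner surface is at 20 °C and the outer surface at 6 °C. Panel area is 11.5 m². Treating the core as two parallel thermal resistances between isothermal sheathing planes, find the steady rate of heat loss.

Sheathing layers in series; stud and cavity paths in parallel between them.
R_inner = 0.017/(0.889×11.5) = 0.001663 K/W
R_stud  = 0.12/(43.3×0.19×11.5) = 0.001268 K/W
R_cav   = 0.12/(0.0275×0.81×11.5) = 0.4685 K/W
1/R_core = 1/R_stud + 1/R_cav → R_core = 0.001265 K/W
R_outer = 0.017/(0.112×11.5) = 0.0132 K/W
R_total = 0.01613 K/W
Q = ΔT/R_total = 14/0.01613

Q ≈ 868 W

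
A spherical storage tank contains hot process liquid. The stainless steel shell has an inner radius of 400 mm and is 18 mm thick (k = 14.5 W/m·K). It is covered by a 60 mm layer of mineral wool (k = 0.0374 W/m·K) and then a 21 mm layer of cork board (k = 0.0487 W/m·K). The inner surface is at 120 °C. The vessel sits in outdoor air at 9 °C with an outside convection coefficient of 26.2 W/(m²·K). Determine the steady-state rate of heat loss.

Radial (spherical) resistances in series:
R_stainless steel shell = (1/0.4 − 1/0.418)/(4π×14.5) = 5.908×10^-4 K/W
R_mineral wool = (1/0.418 − 1/0.478)/(4π×0.0374) = 0.6389 K/W
R_cork board = (1/0.478 − 1/0.499)/(4π×0.0487) = 0.1439 K/W
R_outer film = 1/(h·4πr_o²) = 1/(26.2×4π×0.499²) = 0.0122 K/W
R_total = 0.7956 K/W
Q = ΔT/R_total = 111/0.7956

Q ≈ 140 W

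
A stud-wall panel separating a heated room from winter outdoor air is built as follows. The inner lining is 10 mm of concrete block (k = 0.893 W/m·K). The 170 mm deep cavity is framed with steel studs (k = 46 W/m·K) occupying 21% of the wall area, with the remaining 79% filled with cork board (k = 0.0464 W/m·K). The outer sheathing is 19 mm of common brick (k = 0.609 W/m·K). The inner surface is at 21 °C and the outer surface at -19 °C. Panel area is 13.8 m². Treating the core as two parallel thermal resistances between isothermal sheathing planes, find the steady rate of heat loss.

Sheathing layers in series; stud and cavity paths in parallel between them.
R_inner = 0.01/(0.893×13.8) = 8.115×10^-4 K/W
R_stud  = 0.17/(46×0.21×13.8) = 0.001275 K/W
R_cav   = 0.17/(0.0464×0.79×13.8) = 0.3361 K/W
1/R_core = 1/R_stud + 1/R_cav → R_core = 0.00127 K/W
R_outer = 0.019/(0.609×13.8) = 0.002261 K/W
R_total = 0.004343 K/W
Q = ΔT/R_total = 40/0.004343

Q ≈ 9210 W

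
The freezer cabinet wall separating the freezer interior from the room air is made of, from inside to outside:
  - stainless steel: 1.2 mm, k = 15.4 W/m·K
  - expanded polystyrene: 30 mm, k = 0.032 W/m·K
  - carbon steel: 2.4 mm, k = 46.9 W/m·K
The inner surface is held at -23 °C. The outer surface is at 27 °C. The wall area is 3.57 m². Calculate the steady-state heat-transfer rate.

Q ≈ 190 W

Thermal resistances in series:
R_stainless steel = L/(kA) = 0.0012/(15.4×3.57) = 2.183×10^-5 K/W
R_expanded polystyrene = L/(kA) = 0.03/(0.032×3.57) = 0.2626 K/W
R_carbon steel = L/(kA) = 0.0024/(46.9×3.57) = 1.433×10^-5 K/W
R_total = 0.2626 K/W
Q = ΔT / R_total = 50 / 0.2626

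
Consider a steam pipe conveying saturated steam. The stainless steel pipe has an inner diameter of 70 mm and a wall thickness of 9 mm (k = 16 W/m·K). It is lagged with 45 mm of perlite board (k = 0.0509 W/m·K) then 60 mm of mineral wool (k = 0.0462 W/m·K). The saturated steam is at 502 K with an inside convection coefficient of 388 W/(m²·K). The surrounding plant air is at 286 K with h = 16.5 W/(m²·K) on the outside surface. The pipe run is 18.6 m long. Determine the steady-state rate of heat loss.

Radial resistances (cylindrical: R_cond = ln(r_o/r_i)/(2πkL), R_conv = 1/(h·2πrL)):
R_inner film = 1/(h_i·2πr₁L) = 1/(388×2π×0.035×18.6) = 6.301×10^-4 K/W
R_stainless steel pipe wall = ln(44/35)/(2π×16×18.6) = 1.224×10^-4 K/W
R_perlite board = ln(89/44)/(2π×0.0509×18.6) = 0.1184 K/W
R_mineral wool = ln(149/89)/(2π×0.0462×18.6) = 0.09544 K/W
R_outer film = 1/(h_o·2πr_oL) = 1/(16.5×2π×0.149×18.6) = 0.00348 K/W
R_total = 0.2181 K/W
Q = ΔT/R_total = 216/0.2181

Q ≈ 990 W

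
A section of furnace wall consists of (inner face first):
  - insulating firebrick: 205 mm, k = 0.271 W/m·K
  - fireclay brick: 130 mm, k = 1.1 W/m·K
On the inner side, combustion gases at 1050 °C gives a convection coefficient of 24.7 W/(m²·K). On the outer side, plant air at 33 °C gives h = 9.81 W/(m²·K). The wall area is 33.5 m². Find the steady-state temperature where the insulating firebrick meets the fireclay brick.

Treating each layer as a thermal resistance in series:
R_inner film = 1/(h_i·A) = 1/(24.7×33.5) = 0.001209 K/W
R_insulating firebrick = L/(kA) = 0.205/(0.271×33.5) = 0.02258 K/W
R_fireclay brick = L/(kA) = 0.13/(1.1×33.5) = 0.003528 K/W
R_outer film = 1/(h_o·A) = 1/(9.81×33.5) = 0.003043 K/W
R_total = 0.03036 K/W;  Q = ΔT/R_total = 1017/0.03036 = 33500 W
T_interface = T_inner − Q·ΣR(inner→interface) = 1050 − 33500×0.02379

T ≈ 253 °C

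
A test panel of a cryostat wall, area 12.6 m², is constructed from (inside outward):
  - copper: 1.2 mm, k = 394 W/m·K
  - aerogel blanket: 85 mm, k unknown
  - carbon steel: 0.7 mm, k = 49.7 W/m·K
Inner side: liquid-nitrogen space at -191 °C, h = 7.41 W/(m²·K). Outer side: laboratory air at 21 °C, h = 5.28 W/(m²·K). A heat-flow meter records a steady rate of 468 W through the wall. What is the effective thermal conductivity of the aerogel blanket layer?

k ≈ 0.0158 W/(m·K)

Treating each layer as a thermal resistance in series:
R_inner film = 1/(h_i·A) = 1/(7.41×12.6) = 0.01071 K/W
R_copper = L/(kA) = 0.0012/(394×12.6) = 2.417×10^-7 K/W
R_carbon steel = L/(kA) = 0.0007/(49.7×12.6) = 1.118×10^-6 K/W
R_outer film = 1/(h_o·A) = 1/(5.28×12.6) = 0.01503 K/W
Sum of known resistances R_other = 0.02574 K/W
Total R = ΔT/Q = 212/468 = 0.453 K/W
R_aerogel blanket = R_total − R_other = 0.4272 K/W
k = L/(R·A) = 0.085/(0.4272×12.6)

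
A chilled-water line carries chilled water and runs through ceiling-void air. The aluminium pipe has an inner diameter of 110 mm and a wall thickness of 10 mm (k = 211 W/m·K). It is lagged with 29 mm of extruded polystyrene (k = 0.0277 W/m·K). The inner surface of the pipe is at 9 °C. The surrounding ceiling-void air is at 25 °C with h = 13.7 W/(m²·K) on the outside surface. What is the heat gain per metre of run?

Treating each annulus and film as a series resistance:
R_aluminium pipe wall = ln(65/55)/(2π×211×1) = 1.26×10^-4 K/W
R_extruded polystyrene = ln(94/65)/(2π×0.0277×1) = 2.12 K/W
R_outer film = 1/(h_o·2πr_oL) = 1/(13.7×2π×0.094×1) = 0.1236 K/W
R_total = 2.243 K/W
Q = ΔT/R_total = 16/2.243

q′ ≈ 7.13 W/m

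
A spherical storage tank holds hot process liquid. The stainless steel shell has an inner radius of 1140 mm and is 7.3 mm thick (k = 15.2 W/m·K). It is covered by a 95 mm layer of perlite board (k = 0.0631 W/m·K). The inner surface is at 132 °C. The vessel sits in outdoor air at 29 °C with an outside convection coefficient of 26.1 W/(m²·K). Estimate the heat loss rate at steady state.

Q ≈ 1200 W

Radial (spherical) resistances in series:
R_stainless steel shell = (1/1.14 − 1/1.1473)/(4π×15.2) = 2.922×10^-5 K/W
R_perlite board = (1/1.1473 − 1/1.2423)/(4π×0.0631) = 0.08406 K/W
R_outer film = 1/(h·4πr_o²) = 1/(26.1×4π×1.2423²) = 0.001976 K/W
R_total = 0.08606 K/W
Q = ΔT/R_total = 103/0.08606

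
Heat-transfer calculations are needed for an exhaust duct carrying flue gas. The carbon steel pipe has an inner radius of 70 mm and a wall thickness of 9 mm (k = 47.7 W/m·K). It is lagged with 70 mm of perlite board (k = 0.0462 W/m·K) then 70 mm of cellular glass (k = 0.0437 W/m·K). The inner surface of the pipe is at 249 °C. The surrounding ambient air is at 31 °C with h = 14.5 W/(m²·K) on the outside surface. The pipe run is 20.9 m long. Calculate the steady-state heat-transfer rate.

Cylindrical conduction, so R = ln(r₂/r₁)/(2πkL) per layer, in series:
R_carbon steel pipe wall = ln(79/70)/(2π×47.7×20.9) = 1.931×10^-5 K/W
R_perlite board = ln(149/79)/(2π×0.0462×20.9) = 0.1046 K/W
R_cellular glass = ln(219/149)/(2π×0.0437×20.9) = 0.06711 K/W
R_outer film = 1/(h_o·2πr_oL) = 1/(14.5×2π×0.219×20.9) = 0.002398 K/W
R_total = 0.1741 K/W
Q = ΔT/R_total = 218/0.1741

Q ≈ 1250 W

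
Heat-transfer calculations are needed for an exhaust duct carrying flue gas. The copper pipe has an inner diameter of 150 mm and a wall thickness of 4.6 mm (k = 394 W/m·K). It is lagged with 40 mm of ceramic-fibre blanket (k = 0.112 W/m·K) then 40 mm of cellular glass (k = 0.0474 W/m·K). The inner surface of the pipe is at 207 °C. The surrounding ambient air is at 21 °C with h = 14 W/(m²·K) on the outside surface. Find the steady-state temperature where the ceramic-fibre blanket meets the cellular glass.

Radial resistances (cylindrical: R_cond = ln(r_o/r_i)/(2πkL), R_conv = 1/(h·2πrL)):
R_copper pipe wall = ln(79.6/75)/(2π×394×1) = 2.405×10^-5 K/W
R_ceramic-fibre blanket = ln(119.6/79.6)/(2π×0.112×1) = 0.5786 K/W
R_cellular glass = ln(159.6/119.6)/(2π×0.0474×1) = 0.9688 K/W
R_outer film = 1/(h_o·2πr_oL) = 1/(14×2π×0.1596×1) = 0.07123 K/W
R_total = 1.619 K/W
Q = ΔT/R_total = 186/1.619
Q = 115 W/m
T_interface = T_inner − Q·ΣR(inner→interface) = 207 − 115×0.5786

T ≈ 141 °C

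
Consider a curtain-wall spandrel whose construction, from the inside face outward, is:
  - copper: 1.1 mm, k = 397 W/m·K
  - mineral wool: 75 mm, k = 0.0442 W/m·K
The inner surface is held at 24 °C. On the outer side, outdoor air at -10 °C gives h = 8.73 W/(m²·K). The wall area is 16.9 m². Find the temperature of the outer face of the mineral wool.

T ≈ -7.85 °C

Using the resistance-network approach (series):
R_copper = L/(kA) = 0.0011/(397×16.9) = 1.64×10^-7 K/W
R_mineral wool = L/(kA) = 0.075/(0.0442×16.9) = 0.1004 K/W
R_outer film = 1/(h_o·A) = 1/(8.73×16.9) = 0.006778 K/W
R_total = 0.1072 K/W;  Q = ΔT/R_total = 34/0.1072 = 317.2 W
T_interface = T_inner − Q·ΣR(inner→interface) = 24 − 317×0.1004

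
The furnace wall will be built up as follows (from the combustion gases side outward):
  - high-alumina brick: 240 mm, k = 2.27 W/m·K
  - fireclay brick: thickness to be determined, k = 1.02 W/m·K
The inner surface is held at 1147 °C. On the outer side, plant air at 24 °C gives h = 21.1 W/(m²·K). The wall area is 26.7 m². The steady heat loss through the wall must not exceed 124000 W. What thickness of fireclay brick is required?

L ≈ 90.5 mm

Using the resistance-network approach (series):
R_high-alumina brick = L/(kA) = 0.24/(2.27×26.7) = 0.00396 K/W
R_outer film = 1/(h_o·A) = 1/(21.1×26.7) = 0.001775 K/W
Sum of the known resistances R_other = 0.005735 K/W
Required total resistance R_tot = ΔT/Q_allow = 1123/124000 = 0.009056 K/W
R_fireclay brick = R_tot − R_other = 0.003322 K/W
L = R·k·A = 0.003322×1.02×26.7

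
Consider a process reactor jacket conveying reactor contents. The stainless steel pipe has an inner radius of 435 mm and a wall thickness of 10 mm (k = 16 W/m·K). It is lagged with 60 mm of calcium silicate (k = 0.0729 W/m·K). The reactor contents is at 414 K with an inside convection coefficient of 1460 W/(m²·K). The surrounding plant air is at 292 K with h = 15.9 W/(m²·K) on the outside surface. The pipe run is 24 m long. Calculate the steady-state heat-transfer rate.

Q ≈ 9880 W

Treating each annulus and film as a series resistance:
R_inner film = 1/(h_i·2πr₁L) = 1/(1460×2π×0.435×24) = 1.044×10^-5 K/W
R_stainless steel pipe wall = ln(445/435)/(2π×16×24) = 9.42×10^-6 K/W
R_calcium silicate = ln(505/445)/(2π×0.0729×24) = 0.01151 K/W
R_outer film = 1/(h_o·2πr_oL) = 1/(15.9×2π×0.505×24) = 8.259×10^-4 K/W
R_total = 0.01235 K/W
Q = ΔT/R_total = 122/0.01235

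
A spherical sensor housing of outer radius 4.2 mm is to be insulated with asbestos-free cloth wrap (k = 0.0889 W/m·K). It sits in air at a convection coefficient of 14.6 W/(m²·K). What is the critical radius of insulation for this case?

r_cr ≈ 12.2 mm

For a sphere r_cr = 2k/h = 2×0.0889/14.6
r_cr = 12.2 mm; since the bare radius (4.2 mm) is below r_cr, adding a thin layer of insulation will *increase* heat loss.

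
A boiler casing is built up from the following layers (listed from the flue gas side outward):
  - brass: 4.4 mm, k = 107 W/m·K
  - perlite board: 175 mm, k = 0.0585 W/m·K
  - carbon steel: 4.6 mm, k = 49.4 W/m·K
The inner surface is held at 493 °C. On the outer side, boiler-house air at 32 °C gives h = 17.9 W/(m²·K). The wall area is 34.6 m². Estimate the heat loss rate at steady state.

Q ≈ 5230 W

Treating each layer as a thermal resistance in series:
R_brass = L/(kA) = 0.0044/(107×34.6) = 1.188×10^-6 K/W
R_perlite board = L/(kA) = 0.175/(0.0585×34.6) = 0.08646 K/W
R_carbon steel = L/(kA) = 0.0046/(49.4×34.6) = 2.691×10^-6 K/W
R_outer film = 1/(h_o·A) = 1/(17.9×34.6) = 0.001615 K/W
R_total = 0.08808 K/W
Q = ΔT / R_total = 461 / 0.08808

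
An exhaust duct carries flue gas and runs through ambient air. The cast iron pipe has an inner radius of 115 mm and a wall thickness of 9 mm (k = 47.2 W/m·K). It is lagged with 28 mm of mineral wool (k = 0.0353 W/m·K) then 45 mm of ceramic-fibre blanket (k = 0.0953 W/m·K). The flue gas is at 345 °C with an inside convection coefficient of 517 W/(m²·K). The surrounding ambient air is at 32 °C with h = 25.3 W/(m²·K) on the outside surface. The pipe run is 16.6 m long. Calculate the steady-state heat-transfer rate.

Q ≈ 3750 W

For a radial system each layer contributes R = ln(r_out/r_in)/(2πkL); films add R = 1/(hA).
R_inner film = 1/(h_i·2πr₁L) = 1/(517×2π×0.115×16.6) = 1.613×10^-4 K/W
R_cast iron pipe wall = ln(124/115)/(2π×47.2×16.6) = 1.531×10^-5 K/W
R_mineral wool = ln(152/124)/(2π×0.0353×16.6) = 0.0553 K/W
R_ceramic-fibre blanket = ln(197/152)/(2π×0.0953×16.6) = 0.02609 K/W
R_outer film = 1/(h_o·2πr_oL) = 1/(25.3×2π×0.197×16.6) = 0.001924 K/W
R_total = 0.08349 K/W
Q = ΔT/R_total = 313/0.08349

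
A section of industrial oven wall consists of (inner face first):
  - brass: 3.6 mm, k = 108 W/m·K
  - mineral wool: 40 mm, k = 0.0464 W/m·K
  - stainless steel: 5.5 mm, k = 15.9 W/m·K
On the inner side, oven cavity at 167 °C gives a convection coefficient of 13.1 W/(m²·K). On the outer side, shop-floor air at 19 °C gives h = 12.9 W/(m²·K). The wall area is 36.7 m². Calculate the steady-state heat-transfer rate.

Series thermal resistances:
R_inner film = 1/(h_i·A) = 1/(13.1×36.7) = 0.00208 K/W
R_brass = L/(kA) = 0.0036/(108×36.7) = 9.083×10^-7 K/W
R_mineral wool = L/(kA) = 0.04/(0.0464×36.7) = 0.02349 K/W
R_stainless steel = L/(kA) = 0.0055/(15.9×36.7) = 9.425×10^-6 K/W
R_outer film = 1/(h_o·A) = 1/(12.9×36.7) = 0.002112 K/W
R_total = 0.02769 K/W
Q = ΔT / R_total = 148 / 0.02769

Q ≈ 5340 W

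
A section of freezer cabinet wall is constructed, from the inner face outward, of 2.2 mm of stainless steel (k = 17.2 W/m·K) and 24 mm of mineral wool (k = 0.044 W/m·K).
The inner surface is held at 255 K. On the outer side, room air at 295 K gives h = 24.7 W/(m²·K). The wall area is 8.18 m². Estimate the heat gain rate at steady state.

Model the wall as resistances in series:
R_stainless steel = L/(kA) = 0.0022/(17.2×8.18) = 1.564×10^-5 K/W
R_mineral wool = L/(kA) = 0.024/(0.044×8.18) = 0.06668 K/W
R_outer film = 1/(h_o·A) = 1/(24.7×8.18) = 0.004949 K/W
R_total = 0.07165 K/W
Q = ΔT / R_total = 40 / 0.07165

Q ≈ 558 W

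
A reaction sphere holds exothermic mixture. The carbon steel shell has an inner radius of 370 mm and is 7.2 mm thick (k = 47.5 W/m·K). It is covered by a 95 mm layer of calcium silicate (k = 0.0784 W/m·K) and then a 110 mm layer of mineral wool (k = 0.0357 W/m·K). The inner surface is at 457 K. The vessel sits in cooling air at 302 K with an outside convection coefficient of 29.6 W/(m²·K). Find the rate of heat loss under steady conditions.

Q ≈ 108 W

Spherical conduction: R = (1/r_in − 1/r_out)/(4πk) per layer; series-sum.
R_carbon steel shell = (1/0.37 − 1/0.3772)/(4π×47.5) = 8.643×10^-5 K/W
R_calcium silicate = (1/0.3772 − 1/0.4722)/(4π×0.0784) = 0.5414 K/W
R_mineral wool = (1/0.4722 − 1/0.5822)/(4π×0.0357) = 0.8919 K/W
R_outer film = 1/(h·4πr_o²) = 1/(29.6×4π×0.5822²) = 0.007931 K/W
R_total = 1.441 K/W
Q = ΔT/R_total = 155/1.441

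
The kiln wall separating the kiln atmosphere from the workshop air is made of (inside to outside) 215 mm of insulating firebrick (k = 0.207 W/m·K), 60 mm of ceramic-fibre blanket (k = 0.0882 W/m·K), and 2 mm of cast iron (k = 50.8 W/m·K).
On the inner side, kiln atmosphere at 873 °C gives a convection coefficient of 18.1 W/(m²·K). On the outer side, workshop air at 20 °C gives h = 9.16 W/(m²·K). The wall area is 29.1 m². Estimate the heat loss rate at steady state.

Q ≈ 13200 W

Thermal resistances in series:
R_inner film = 1/(h_i·A) = 1/(18.1×29.1) = 0.001899 K/W
R_insulating firebrick = L/(kA) = 0.215/(0.207×29.1) = 0.03569 K/W
R_ceramic-fibre blanket = L/(kA) = 0.06/(0.0882×29.1) = 0.02338 K/W
R_cast iron = L/(kA) = 0.002/(50.8×29.1) = 1.353×10^-6 K/W
R_outer film = 1/(h_o·A) = 1/(9.16×29.1) = 0.003752 K/W
R_total = 0.06472 K/W
Q = ΔT / R_total = 853 / 0.06472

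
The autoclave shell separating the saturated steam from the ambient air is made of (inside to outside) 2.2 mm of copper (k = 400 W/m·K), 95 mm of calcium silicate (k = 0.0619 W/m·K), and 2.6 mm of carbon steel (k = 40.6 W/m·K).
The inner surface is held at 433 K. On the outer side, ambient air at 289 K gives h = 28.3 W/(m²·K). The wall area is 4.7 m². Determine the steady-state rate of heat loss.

Treating each layer as a thermal resistance in series:
R_copper = L/(kA) = 0.0022/(400×4.7) = 1.17×10^-6 K/W
R_calcium silicate = L/(kA) = 0.095/(0.0619×4.7) = 0.3265 K/W
R_carbon steel = L/(kA) = 0.0026/(40.6×4.7) = 1.363×10^-5 K/W
R_outer film = 1/(h_o·A) = 1/(28.3×4.7) = 0.007518 K/W
R_total = 0.3341 K/W
Q = ΔT / R_total = 144 / 0.3341

Q ≈ 431 W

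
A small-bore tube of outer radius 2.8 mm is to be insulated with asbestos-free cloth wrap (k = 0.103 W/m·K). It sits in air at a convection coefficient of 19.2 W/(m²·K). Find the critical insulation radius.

r_cr ≈ 5.36 mm

For a cylinder r_cr = k/h = 0.103/19.2
r_cr = 5.36 mm; since the bare radius (2.8 mm) is below r_cr, adding a thin layer of insulation will *increase* heat loss.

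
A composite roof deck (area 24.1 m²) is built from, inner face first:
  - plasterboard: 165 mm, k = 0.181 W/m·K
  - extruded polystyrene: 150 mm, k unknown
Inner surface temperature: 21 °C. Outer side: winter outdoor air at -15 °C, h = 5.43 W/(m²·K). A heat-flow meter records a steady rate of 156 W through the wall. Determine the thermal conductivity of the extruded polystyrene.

k ≈ 0.0336 W/(m·K)

Using the resistance-network approach (series):
R_plasterboard = L/(kA) = 0.165/(0.181×24.1) = 0.03783 K/W
R_outer film = 1/(h_o·A) = 1/(5.43×24.1) = 0.007642 K/W
Sum of known resistances R_other = 0.04547 K/W
Total R = ΔT/Q = 36/156 = 0.2308 K/W
R_extruded polystyrene = R_total − R_other = 0.1853 K/W
k = L/(R·A) = 0.15/(0.1853×24.1)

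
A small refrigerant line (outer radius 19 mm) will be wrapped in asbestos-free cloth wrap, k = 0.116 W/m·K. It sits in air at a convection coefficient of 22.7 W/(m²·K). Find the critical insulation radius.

r_cr ≈ 5.11 mm

For a cylinder r_cr = k/h = 0.116/22.7
r_cr = 5.11 mm; since the bare radius (19 mm) is above r_cr, any added insulation will reduce heat loss.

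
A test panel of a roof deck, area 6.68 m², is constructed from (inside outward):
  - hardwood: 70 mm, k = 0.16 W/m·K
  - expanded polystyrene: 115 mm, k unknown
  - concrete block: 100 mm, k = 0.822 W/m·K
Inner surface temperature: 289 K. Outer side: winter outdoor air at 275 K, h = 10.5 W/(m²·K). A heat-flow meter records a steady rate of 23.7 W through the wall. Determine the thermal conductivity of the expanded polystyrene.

k ≈ 0.0349 W/(m·K)

Using the resistance-network approach (series):
R_hardwood = L/(kA) = 0.07/(0.16×6.68) = 0.06549 K/W
R_concrete block = L/(kA) = 0.1/(0.822×6.68) = 0.01821 K/W
R_outer film = 1/(h_o·A) = 1/(10.5×6.68) = 0.01426 K/W
Sum of known resistances R_other = 0.09796 K/W
Total R = ΔT/Q = 14/23.7 = 0.5907 K/W
R_expanded polystyrene = R_total − R_other = 0.4928 K/W
k = L/(R·A) = 0.115/(0.4928×6.68)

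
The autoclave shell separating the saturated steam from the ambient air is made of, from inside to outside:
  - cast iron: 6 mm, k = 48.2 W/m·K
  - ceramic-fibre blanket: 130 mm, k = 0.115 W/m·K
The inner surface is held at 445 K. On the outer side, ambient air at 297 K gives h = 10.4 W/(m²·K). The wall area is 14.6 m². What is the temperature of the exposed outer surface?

Model the wall as resistances in series:
R_cast iron = L/(kA) = 0.006/(48.2×14.6) = 8.526×10^-6 K/W
R_ceramic-fibre blanket = L/(kA) = 0.13/(0.115×14.6) = 0.07743 K/W
R_outer film = 1/(h_o·A) = 1/(10.4×14.6) = 0.006586 K/W
R_total = 0.08402 K/W;  Q = ΔT/R_total = 148/0.08402 = 1761 W
T_interface = T_inner − Q·ΣR(inner→interface) = 445 − 1760×0.07744

T ≈ 309 K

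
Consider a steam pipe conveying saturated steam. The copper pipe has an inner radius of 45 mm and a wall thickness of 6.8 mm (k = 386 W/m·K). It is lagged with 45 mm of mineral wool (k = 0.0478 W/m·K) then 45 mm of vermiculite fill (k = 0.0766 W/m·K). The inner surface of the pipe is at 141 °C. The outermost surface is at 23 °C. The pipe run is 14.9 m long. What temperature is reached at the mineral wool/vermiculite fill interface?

T ≈ 55.6 °C

Radial resistances (cylindrical: R_cond = ln(r_o/r_i)/(2πkL), R_conv = 1/(h·2πrL)):
R_copper pipe wall = ln(51.8/45)/(2π×386×14.9) = 3.894×10^-6 K/W
R_mineral wool = ln(96.8/51.8)/(2π×0.0478×14.9) = 0.1397 K/W
R_vermiculite fill = ln(141.8/96.8)/(2π×0.0766×14.9) = 0.05324 K/W
R_total = 0.193 K/W
Q = ΔT/R_total = 118/0.193
Q = 612 W
T_interface = T_inner − Q·ΣR(inner→interface) = 141 − 612×0.1397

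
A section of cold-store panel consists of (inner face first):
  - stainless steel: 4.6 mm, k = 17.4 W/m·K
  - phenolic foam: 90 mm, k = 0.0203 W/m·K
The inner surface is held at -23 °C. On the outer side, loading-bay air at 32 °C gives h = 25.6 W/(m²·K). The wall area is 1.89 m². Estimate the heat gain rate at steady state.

Treating each layer as a thermal resistance in series:
R_stainless steel = L/(kA) = 0.0046/(17.4×1.89) = 1.399×10^-4 K/W
R_phenolic foam = L/(kA) = 0.09/(0.0203×1.89) = 2.346 K/W
R_outer film = 1/(h_o·A) = 1/(25.6×1.89) = 0.02067 K/W
R_total = 2.367 K/W
Q = ΔT / R_total = 55 / 2.367

Q ≈ 23.2 W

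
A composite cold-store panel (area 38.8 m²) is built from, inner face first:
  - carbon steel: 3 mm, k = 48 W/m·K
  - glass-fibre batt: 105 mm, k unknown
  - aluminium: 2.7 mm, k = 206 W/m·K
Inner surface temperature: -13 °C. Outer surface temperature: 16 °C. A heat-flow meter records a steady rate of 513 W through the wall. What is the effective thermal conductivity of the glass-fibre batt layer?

Treating each layer as a thermal resistance in series:
R_carbon steel = L/(kA) = 0.003/(48×38.8) = 1.611×10^-6 K/W
R_aluminium = L/(kA) = 0.0027/(206×38.8) = 3.378×10^-7 K/W
Sum of known resistances R_other = 1.949×10^-6 K/W
Total R = ΔT/Q = 29/513 = 0.05653 K/W
R_glass-fibre batt = R_total − R_other = 0.05653 K/W
k = L/(R·A) = 0.105/(0.05653×38.8)

k ≈ 0.0479 W/(m·K)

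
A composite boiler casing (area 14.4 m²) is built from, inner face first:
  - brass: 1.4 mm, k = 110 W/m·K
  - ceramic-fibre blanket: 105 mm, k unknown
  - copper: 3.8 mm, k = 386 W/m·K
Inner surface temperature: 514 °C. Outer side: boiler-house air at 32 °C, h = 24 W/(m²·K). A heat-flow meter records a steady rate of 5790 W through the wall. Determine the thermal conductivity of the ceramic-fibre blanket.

k ≈ 0.0907 W/(m·K)

Thermal resistances in series:
R_brass = L/(kA) = 0.0014/(110×14.4) = 8.838×10^-7 K/W
R_copper = L/(kA) = 0.0038/(386×14.4) = 6.836×10^-7 K/W
R_outer film = 1/(h_o·A) = 1/(24×14.4) = 0.002894 K/W
Sum of known resistances R_other = 0.002895 K/W
Total R = ΔT/Q = 482/5790 = 0.08325 K/W
R_ceramic-fibre blanket = R_total − R_other = 0.08035 K/W
k = L/(R·A) = 0.105/(0.08035×14.4)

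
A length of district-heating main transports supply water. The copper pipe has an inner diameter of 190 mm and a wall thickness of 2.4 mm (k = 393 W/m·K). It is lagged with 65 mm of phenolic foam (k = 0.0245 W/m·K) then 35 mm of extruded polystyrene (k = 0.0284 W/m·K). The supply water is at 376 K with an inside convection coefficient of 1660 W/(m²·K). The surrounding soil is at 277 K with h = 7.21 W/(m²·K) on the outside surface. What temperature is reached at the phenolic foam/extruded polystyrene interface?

Treating each annulus and film as a series resistance:
R_inner film = 1/(h_i·2πr₁L) = 1/(1660×2π×0.095×1) = 0.001009 K/W
R_copper pipe wall = ln(97.4/95)/(2π×393×1) = 1.01×10^-5 K/W
R_phenolic foam = ln(162.4/97.4)/(2π×0.0245×1) = 3.321 K/W
R_extruded polystyrene = ln(197.4/162.4)/(2π×0.0284×1) = 1.094 K/W
R_outer film = 1/(h_o·2πr_oL) = 1/(7.21×2π×0.1974×1) = 0.1118 K/W
R_total = 4.528 K/W
Q = ΔT/R_total = 99/4.528
Q = 21.9 W/m
T_interface = T_inner − Q·ΣR(inner→interface) = 376 − 21.9×3.322

T ≈ 303 K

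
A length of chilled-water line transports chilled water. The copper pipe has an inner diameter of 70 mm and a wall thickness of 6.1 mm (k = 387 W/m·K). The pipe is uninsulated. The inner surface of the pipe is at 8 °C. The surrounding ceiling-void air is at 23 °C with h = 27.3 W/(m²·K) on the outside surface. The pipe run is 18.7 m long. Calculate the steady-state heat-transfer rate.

Q ≈ 1980 W

For a radial system each layer contributes R = ln(r_out/r_in)/(2πkL); films add R = 1/(hA).
R_copper pipe wall = ln(41.1/35)/(2π×387×18.7) = 3.533×10^-6 K/W
R_outer film = 1/(h_o·2πr_oL) = 1/(27.3×2π×0.0411×18.7) = 0.007585 K/W
R_total = 0.007589 K/W
Q = ΔT/R_total = 15/0.007589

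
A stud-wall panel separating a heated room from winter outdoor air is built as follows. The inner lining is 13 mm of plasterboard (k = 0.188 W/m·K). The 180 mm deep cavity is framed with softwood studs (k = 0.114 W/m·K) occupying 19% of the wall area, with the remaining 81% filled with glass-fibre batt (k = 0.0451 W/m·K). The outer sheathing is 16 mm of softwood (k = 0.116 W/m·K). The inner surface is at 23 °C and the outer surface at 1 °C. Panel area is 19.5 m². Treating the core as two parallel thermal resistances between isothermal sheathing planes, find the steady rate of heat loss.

Sheathing layers in series; stud and cavity paths in parallel between them.
R_inner = 0.013/(0.188×19.5) = 0.003546 K/W
R_stud  = 0.18/(0.114×0.19×19.5) = 0.4262 K/W
R_cav   = 0.18/(0.0451×0.81×19.5) = 0.2527 K/W
1/R_core = 1/R_stud + 1/R_cav → R_core = 0.1586 K/W
R_outer = 0.016/(0.116×19.5) = 0.007073 K/W
R_total = 0.1692 K/W
Q = ΔT/R_total = 22/0.1692

Q ≈ 130 W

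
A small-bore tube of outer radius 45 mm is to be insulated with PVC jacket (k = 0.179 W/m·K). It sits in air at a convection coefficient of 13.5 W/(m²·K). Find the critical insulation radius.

For a cylinder r_cr = k/h = 0.179/13.5
r_cr = 13.3 mm; since the bare radius (45 mm) is above r_cr, any added insulation will reduce heat loss.

r_cr ≈ 13.3 mm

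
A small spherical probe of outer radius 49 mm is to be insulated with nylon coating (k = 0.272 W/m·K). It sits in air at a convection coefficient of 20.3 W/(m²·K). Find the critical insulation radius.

For a sphere r_cr = 2k/h = 2×0.272/20.3
r_cr = 26.8 mm; since the bare radius (49 mm) is above r_cr, any added insulation will reduce heat loss.

r_cr ≈ 26.8 mm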